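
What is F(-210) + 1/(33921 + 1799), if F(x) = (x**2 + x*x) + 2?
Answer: 3150575441/35720 ≈ 88202.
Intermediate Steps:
F(x) = 2 + 2*x**2 (F(x) = (x**2 + x**2) + 2 = 2*x**2 + 2 = 2 + 2*x**2)
F(-210) + 1/(33921 + 1799) = (2 + 2*(-210)**2) + 1/(33921 + 1799) = (2 + 2*44100) + 1/35720 = (2 + 88200) + 1/35720 = 88202 + 1/35720 = 3150575441/35720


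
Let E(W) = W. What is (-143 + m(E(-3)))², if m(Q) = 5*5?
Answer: 13924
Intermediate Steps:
m(Q) = 25
(-143 + m(E(-3)))² = (-143 + 25)² = (-118)² = 13924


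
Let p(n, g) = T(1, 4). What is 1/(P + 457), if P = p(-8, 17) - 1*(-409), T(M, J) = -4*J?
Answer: 1/850 ≈ 0.0011765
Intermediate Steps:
p(n, g) = -16 (p(n, g) = -4*4 = -16)
P = 393 (P = -16 - 1*(-409) = -16 + 409 = 393)
1/(P + 457) = 1/(393 + 457) = 1/850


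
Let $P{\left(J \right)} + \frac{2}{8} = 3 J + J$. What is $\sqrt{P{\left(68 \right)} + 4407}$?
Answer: $\frac{\sqrt{18715}}{2} \approx 68.401$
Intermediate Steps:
$P{\left(J \right)} = - \frac{1}{4} + 4 J$ ($P{\left(J \right)} = - \frac{1}{4} + \left(3 J + J\right) = - \frac{1}{4} + 4 J$)
$\sqrt{P{\left(68 \right)} + 4407} = \sqrt{\left(- \frac{1}{4} + 4 \cdot 68\right) + 4407} = \sqrt{\left(- \frac{1}{4} + 272\right) + 4407} = \sqrt{\frac{1087}{4} + 4407} = \sqrt{\frac{18715}{4}} = \frac{\sqrt{18715}}{2}$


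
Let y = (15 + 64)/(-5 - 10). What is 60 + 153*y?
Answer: -3729/5 ≈ -745.80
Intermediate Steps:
y = -79/15 (y = 79/(-15) = 79*(-1/15) = -79/15 ≈ -5.2667)
60 + 153*y = 60 + 153*(-79/15) = 60 - 4029/5 = -3729/5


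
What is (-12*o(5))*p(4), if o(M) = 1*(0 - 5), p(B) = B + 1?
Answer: 300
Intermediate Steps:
p(B) = 1 + B
o(M) = -5 (o(M) = 1*(-5) = -5)
(-12*o(5))*p(4) = (-12*(-5))*(1 + 4) = 60*5 = 300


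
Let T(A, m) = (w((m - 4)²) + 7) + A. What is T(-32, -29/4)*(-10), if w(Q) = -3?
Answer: 280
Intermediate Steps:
T(A, m) = 4 + A (T(A, m) = (-3 + 7) + A = 4 + A)
T(-32, -29/4)*(-10) = (4 - 32)*(-10) = -28*(-10) = 280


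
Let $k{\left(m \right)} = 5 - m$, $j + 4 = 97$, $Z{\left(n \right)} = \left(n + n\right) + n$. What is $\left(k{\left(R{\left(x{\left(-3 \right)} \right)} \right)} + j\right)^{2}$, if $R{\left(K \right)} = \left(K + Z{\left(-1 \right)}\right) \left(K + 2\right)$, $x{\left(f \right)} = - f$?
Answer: $9604$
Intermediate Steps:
$Z{\left(n \right)} = 3 n$ ($Z{\left(n \right)} = 2 n + n = 3 n$)
$j = 93$ ($j = -4 + 97 = 93$)
$R{\left(K \right)} = \left(-3 + K\right) \left(2 + K\right)$ ($R{\left(K \right)} = \left(K + 3 \left(-1\right)\right) \left(K + 2\right) = \left(K - 3\right) \left(2 + K\right) = \left(-3 + K\right) \left(2 + K\right)$)
$\left(k{\left(R{\left(x{\left(-3 \right)} \right)} \right)} + j\right)^{2} = \left(\left(5 - \left(-6 + \left(\left(-1\right) \left(-3\right)\right)^{2} - \left(-1\right) \left(-3\right)\right)\right) + 93\right)^{2} = \left(\left(5 - \left(-6 + 3^{2} - 3\right)\right) + 93\right)^{2} = \left(\left(5 - \left(-6 + 9 - 3\right)\right) + 93\right)^{2} = \left(\left(5 - 0\right) + 93\right)^{2} = \left(\left(5 + 0\right) + 93\right)^{2} = \left(5 + 93\right)^{2} = 98^{2} = 9604$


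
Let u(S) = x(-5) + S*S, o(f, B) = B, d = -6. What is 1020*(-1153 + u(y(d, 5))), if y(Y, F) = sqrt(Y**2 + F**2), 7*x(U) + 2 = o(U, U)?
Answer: -1114860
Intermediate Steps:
x(U) = -2/7 + U/7
y(Y, F) = sqrt(F**2 + Y**2)
u(S) = -1 + S**2 (u(S) = (-2/7 + (1/7)*(-5)) + S*S = (-2/7 - 5/7) + S**2 = -1 + S**2)
1020*(-1153 + u(y(d, 5))) = 1020*(-1153 + (-1 + (sqrt(5**2 + (-6)**2))**2)) = 1020*(-1153 + (-1 + (sqrt(25 + 36))**2)) = 1020*(-1153 + (-1 + (sqrt(61))**2)) = 1020*(-1153 + (-1 + 61)) = 1020*(-1153 + 60) = 1020*(-1093) = -1114860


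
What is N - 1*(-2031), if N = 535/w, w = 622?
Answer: 1263817/622 ≈ 2031.9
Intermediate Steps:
N = 535/622 ≈ 0.86013
N - 1*(-2031) = 535/622 - 1*(-2031) = 535/622 + 2031 = 1263817/622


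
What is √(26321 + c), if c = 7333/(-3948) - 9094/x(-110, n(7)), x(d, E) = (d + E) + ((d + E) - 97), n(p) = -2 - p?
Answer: √11521349736415365/661290 ≈ 162.32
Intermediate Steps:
x(d, E) = -97 + 2*E + 2*d (x(d, E) = (E + d) + ((E + d) - 97) = (E + d) + (-97 + E + d) = -97 + 2*E + 2*d)
c = 33446557/1322580 (c = 7333/(-3948) - 9094/(-97 + 2*(-2 - 1*7) + 2*(-110)) = 7333*(-1/3948) - 9094/(-97 + 2*(-2 - 7) - 220) = -7333/3948 - 9094/(-97 + 2*(-9) - 220) = -7333/3948 - 9094/(-97 - 18 - 220) = -7333/3948 - 9094/(-335) = -7333/3948 - 9094*(-1/335) = -7333/3948 + 9094/335 = 33446557/1322580 ≈ 25.289)
√(26321 + c) = √(26321 + 33446557/1322580) = √(34845074737/1322580) = √11521349736415365/661290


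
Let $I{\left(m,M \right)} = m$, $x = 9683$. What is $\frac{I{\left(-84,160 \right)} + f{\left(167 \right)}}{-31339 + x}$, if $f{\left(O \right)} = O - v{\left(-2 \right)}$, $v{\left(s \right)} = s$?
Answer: $- \frac{85}{21656} \approx -0.003925$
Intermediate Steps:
$f{\left(O \right)} = 2 + O$ ($f{\left(O \right)} = O - -2 = O + 2 = 2 + O$)
$\frac{I{\left(-84,160 \right)} + f{\left(167 \right)}}{-31339 + x} = \frac{-84 + \left(2 + 167\right)}{-31339 + 9683} = \frac{-84 + 169}{-21656} = 85 \left(- \frac{1}{21656}\right) = - \frac{85}{21656}$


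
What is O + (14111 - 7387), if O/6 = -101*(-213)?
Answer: 135802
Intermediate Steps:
O = 129078 (O = 6*(-101*(-213)) = 6*21513 = 129078)
O + (14111 - 7387) = 129078 + (14111 - 7387) = 129078 + 6724 = 135802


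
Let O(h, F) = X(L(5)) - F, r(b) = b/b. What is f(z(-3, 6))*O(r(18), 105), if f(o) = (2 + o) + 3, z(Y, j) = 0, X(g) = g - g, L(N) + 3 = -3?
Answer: -525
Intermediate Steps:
L(N) = -6 (L(N) = -3 - 3 = -6)
r(b) = 1
X(g) = 0
O(h, F) = -F (O(h, F) = 0 - F = -F)
f(o) = 5 + o
f(z(-3, 6))*O(r(18), 105) = (5 + 0)*(-1*105) = 5*(-105) = -525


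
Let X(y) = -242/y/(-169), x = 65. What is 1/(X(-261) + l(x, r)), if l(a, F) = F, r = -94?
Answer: -44109/4146488 ≈ -0.010638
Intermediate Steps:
X(y) = 242/(169*y) (X(y) = -242/y*(-1/169) = 242/(169*y))
1/(X(-261) + l(x, r)) = 1/((242/169)/(-261) - 94) = 1/((242/169)*(-1/261) - 94) = 1/(-242/44109 - 94) = 1/(-4146488/44109) = -44109/4146488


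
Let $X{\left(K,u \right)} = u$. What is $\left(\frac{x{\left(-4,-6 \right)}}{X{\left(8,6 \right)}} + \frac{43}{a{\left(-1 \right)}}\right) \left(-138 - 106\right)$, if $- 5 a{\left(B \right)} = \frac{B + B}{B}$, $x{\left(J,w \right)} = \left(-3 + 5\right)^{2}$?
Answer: $\frac{78202}{3} \approx 26067.0$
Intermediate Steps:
$x{\left(J,w \right)} = 4$ ($x{\left(J,w \right)} = 2^{2} = 4$)
$a{\left(B \right)} = - \frac{2}{5}$ ($a{\left(B \right)} = - \frac{\left(B + B\right) \frac{1}{B}}{5} = - \frac{2 B \frac{1}{B}}{5} = \left(- \frac{1}{5}\right) 2 = - \frac{2}{5}$)
$\left(\frac{x{\left(-4,-6 \right)}}{X{\left(8,6 \right)}} + \frac{43}{a{\left(-1 \right)}}\right) \left(-138 - 106\right) = \left(\frac{4}{6} + \frac{43}{- \frac{2}{5}}\right) \left(-138 - 106\right) = \left(4 \cdot \frac{1}{6} + 43 \left(- \frac{5}{2}\right)\right) \left(-244\right) = \left(\frac{2}{3} - \frac{215}{2}\right) \left(-244\right) = \left(- \frac{641}{6}\right) \left(-244\right) = \frac{78202}{3}$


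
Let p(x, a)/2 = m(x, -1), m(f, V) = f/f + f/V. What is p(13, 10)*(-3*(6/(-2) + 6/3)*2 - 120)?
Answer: 2736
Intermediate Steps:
m(f, V) = 1 + f/V
p(x, a) = 2 - 2*x (p(x, a) = 2*((-1 + x)/(-1)) = 2*(-(-1 + x)) = 2*(1 - x) = 2 - 2*x)
p(13, 10)*(-3*(6/(-2) + 6/3)*2 - 120) = (2 - 2*13)*(-3*(6/(-2) + 6/3)*2 - 120) = (2 - 26)*(-3*(6*(-½) + 6*(⅓))*2 - 120) = -24*(-3*(-3 + 2)*2 - 120) = -24*(-3*(-1)*2 - 120) = -24*(3*2 - 120) = -24*(6 - 120) = -24*(-114) = 2736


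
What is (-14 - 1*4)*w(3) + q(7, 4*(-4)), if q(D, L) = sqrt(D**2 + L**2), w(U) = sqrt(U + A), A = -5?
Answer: sqrt(305) - 18*I*sqrt(2) ≈ 17.464 - 25.456*I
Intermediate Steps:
w(U) = sqrt(-5 + U) (w(U) = sqrt(U - 5) = sqrt(-5 + U))
(-14 - 1*4)*w(3) + q(7, 4*(-4)) = (-14 - 1*4)*sqrt(-5 + 3) + sqrt(7**2 + (4*(-4))**2) = (-14 - 4)*sqrt(-2) + sqrt(49 + (-16)**2) = -18*I*sqrt(2) + sqrt(49 + 256) = -18*I*sqrt(2) + sqrt(305) = sqrt(305) - 18*I*sqrt(2)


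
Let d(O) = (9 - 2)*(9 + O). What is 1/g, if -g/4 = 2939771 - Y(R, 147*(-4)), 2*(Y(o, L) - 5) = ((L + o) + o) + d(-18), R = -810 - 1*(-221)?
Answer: -1/11762722 ≈ -8.5014e-8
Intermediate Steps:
R = -589 (R = -810 + 221 = -589)
d(O) = 63 + 7*O (d(O) = 7*(9 + O) = 63 + 7*O)
Y(o, L) = -53/2 + o + L/2 (Y(o, L) = 5 + (((L + o) + o) + (63 + 7*(-18)))/2 = 5 + ((L + 2*o) + (63 - 126))/2 = 5 + ((L + 2*o) - 63)/2 = 5 + (-63 + L + 2*o)/2 = 5 + (-63/2 + o + L/2) = -53/2 + o + L/2)
g = -11762722 (g = -4*(2939771 - (-53/2 - 589 + (147*(-4))/2)) = -4*(2939771 - (-53/2 - 589 + (½)*(-588))) = -4*(2939771 - (-53/2 - 589 - 294)) = -4*(2939771 - 1*(-1819/2)) = -4*(2939771 + 1819/2) = -4*5881361/2 = -11762722)
1/g = 1/(-11762722) = -1/11762722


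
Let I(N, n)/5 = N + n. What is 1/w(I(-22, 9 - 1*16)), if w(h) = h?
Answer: -1/145 ≈ -0.0068966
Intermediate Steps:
I(N, n) = 5*N + 5*n (I(N, n) = 5*(N + n) = 5*N + 5*n)
1/w(I(-22, 9 - 1*16)) = 1/(5*(-22) + 5*(9 - 1*16)) = 1/(-110 + 5*(9 - 16)) = 1/(-110 + 5*(-7)) = 1/(-110 - 35) = 1/(-145) = -1/145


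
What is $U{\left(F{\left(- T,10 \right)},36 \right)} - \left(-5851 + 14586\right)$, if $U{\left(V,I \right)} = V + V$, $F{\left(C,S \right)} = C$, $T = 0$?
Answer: $-8735$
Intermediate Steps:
$U{\left(V,I \right)} = 2 V$
$U{\left(F{\left(- T,10 \right)},36 \right)} - \left(-5851 + 14586\right) = 2 \left(\left(-1\right) 0\right) - \left(-5851 + 14586\right) = 2 \cdot 0 - 8735 = 0 - 8735 = -8735$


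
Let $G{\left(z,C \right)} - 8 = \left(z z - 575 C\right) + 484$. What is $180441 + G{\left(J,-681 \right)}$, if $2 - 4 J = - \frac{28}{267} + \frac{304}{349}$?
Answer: $\frac{19884514872622873}{34732285956} \approx 5.7251 \cdot 10^{5}$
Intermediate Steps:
$J = \frac{57485}{186366}$ ($J = \frac{1}{2} - \frac{- \frac{28}{267} + \frac{304}{349}}{4} = \frac{1}{2} - \frac{17849}{93183} = \frac{57485}{186366} \approx 0.30845$)
$G{\left(z,C \right)} = 492 + z^{2} - 575 C$ ($G{\left(z,C \right)} = 8 - \left(-484 + 575 C - z z\right) = 8 - \left(-484 - z^{2} + 575 C\right) = 8 + \left(484 + z^{2} - 575 C\right) = 492 + z^{2} - 575 C$)
$180441 + G{\left(J,-681 \right)} = 180441 + \left(492 + \left(\frac{57485}{186366}\right)^{2} - -391575\right) = 180441 + \left(492 + \frac{3304525225}{34732285956} + 391575\right) = 180441 + \frac{13617386462436277}{34732285956} = \frac{19884514872622873}{34732285956}$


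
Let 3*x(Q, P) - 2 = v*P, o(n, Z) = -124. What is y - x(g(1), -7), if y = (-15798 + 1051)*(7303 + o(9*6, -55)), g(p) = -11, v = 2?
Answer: -105868709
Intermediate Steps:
x(Q, P) = 2/3 + 2*P/3 (x(Q, P) = 2/3 + (2*P)/3 = 2/3 + 2*P/3)
y = -105868713 (y = (-15798 + 1051)*(7303 - 124) = -14747*7179 = -105868713)
y - x(g(1), -7) = -105868713 - (2/3 + (2/3)*(-7)) = -105868713 - (2/3 - 14/3) = -105868713 - 1*(-4) = -105868713 + 4 = -105868709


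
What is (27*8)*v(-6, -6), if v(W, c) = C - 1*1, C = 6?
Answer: 1080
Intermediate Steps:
v(W, c) = 5 (v(W, c) = 6 - 1*1 = 6 - 1 = 5)
(27*8)*v(-6, -6) = (27*8)*5 = 216*5 = 1080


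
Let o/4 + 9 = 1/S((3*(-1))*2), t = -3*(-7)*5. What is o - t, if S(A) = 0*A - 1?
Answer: -145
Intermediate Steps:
t = 105 (t = 21*5 = 105)
S(A) = -1 (S(A) = 0 - 1 = -1)
o = -40 (o = -36 + 4/(-1) = -36 + 4*(-1) = -36 - 4 = -40)
o - t = -40 - 1*105 = -40 - 105 = -145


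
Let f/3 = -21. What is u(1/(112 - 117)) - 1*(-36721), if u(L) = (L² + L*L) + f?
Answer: 916452/25 ≈ 36658.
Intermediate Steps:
f = -63 (f = 3*(-21) = -63)
u(L) = -63 + 2*L² (u(L) = (L² + L*L) - 63 = (L² + L²) - 63 = 2*L² - 63 = -63 + 2*L²)
u(1/(112 - 117)) - 1*(-36721) = (-63 + 2*(1/(112 - 117))²) - 1*(-36721) = (-63 + 2*(1/(-5))²) + 36721 = (-63 + 2*(-⅕)²) + 36721 = (-63 + 2*(1/25)) + 36721 = (-63 + 2/25) + 36721 = -1573/25 + 36721 = 916452/25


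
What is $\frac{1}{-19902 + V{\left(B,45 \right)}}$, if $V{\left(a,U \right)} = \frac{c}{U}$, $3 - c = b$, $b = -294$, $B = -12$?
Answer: $- \frac{5}{99477} \approx -5.0263 \cdot 10^{-5}$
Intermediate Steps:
$c = 297$ ($c = 3 - -294 = 3 + 294 = 297$)
$V{\left(a,U \right)} = \frac{297}{U}$
$\frac{1}{-19902 + V{\left(B,45 \right)}} = \frac{1}{-19902 + \frac{297}{45}} = \frac{1}{-19902 + 297 \cdot \frac{1}{45}} = \frac{1}{-19902 + \frac{33}{5}} = \frac{1}{- \frac{99477}{5}} = - \frac{5}{99477}$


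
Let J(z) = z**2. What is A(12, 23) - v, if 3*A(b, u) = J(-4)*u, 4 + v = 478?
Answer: -1054/3 ≈ -351.33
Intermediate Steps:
v = 474 (v = -4 + 478 = 474)
A(b, u) = 16*u/3 (A(b, u) = ((-4)**2*u)/3 = (16*u)/3 = 16*u/3)
A(12, 23) - v = (16/3)*23 - 1*474 = 368/3 - 474 = -1054/3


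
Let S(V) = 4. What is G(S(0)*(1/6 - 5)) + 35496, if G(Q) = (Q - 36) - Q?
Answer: 35460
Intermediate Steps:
G(Q) = -36 (G(Q) = (-36 + Q) - Q = -36)
G(S(0)*(1/6 - 5)) + 35496 = -36 + 35496 = 35460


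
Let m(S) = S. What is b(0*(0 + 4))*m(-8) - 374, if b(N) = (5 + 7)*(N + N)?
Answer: -374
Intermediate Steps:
b(N) = 24*N (b(N) = 12*(2*N) = 24*N)
b(0*(0 + 4))*m(-8) - 374 = (24*(0*(0 + 4)))*(-8) - 374 = (24*(0*4))*(-8) - 374 = (24*0)*(-8) - 374 = 0*(-8) - 374 = 0 - 374 = -374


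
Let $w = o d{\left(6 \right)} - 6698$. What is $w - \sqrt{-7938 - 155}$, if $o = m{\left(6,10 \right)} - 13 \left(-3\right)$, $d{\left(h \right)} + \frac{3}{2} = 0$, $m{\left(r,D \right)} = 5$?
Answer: $-6764 - i \sqrt{8093} \approx -6764.0 - 89.961 i$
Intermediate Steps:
$d{\left(h \right)} = - \frac{3}{2}$ ($d{\left(h \right)} = - \frac{3}{2} + 0 = - \frac{3}{2}$)
$o = 44$ ($o = 5 - 13 \left(-3\right) = 5 - -39 = 5 + 39 = 44$)
$w = -6764$ ($w = 44 \left(- \frac{3}{2}\right) - 6698 = -66 - 6698 = -6764$)
$w - \sqrt{-7938 - 155} = -6764 - \sqrt{-7938 - 155} = -6764 - \sqrt{-8093} = -6764 - i \sqrt{8093}$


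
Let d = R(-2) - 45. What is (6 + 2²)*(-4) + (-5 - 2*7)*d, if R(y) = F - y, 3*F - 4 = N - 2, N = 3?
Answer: 2236/3 ≈ 745.33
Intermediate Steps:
F = 5/3 (F = 4/3 + (3 - 2)/3 = 4/3 + (⅓)*1 = 4/3 + ⅓ = 5/3 ≈ 1.6667)
R(y) = 5/3 - y
d = -124/3 (d = (5/3 - 1*(-2)) - 45 = (5/3 + 2) - 45 = 11/3 - 45 = -124/3 ≈ -41.333)
(6 + 2²)*(-4) + (-5 - 2*7)*d = (6 + 2²)*(-4) + (-5 - 2*7)*(-124/3) = (6 + 4)*(-4) + (-5 - 14)*(-124/3) = 10*(-4) - 19*(-124/3) = -40 + 2356/3 = 2236/3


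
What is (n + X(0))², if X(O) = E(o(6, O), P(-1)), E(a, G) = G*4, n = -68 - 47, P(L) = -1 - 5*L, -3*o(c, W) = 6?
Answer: 9801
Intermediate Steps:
o(c, W) = -2 (o(c, W) = -⅓*6 = -2)
P(L) = -1 - 5*L
n = -115
E(a, G) = 4*G
X(O) = 16 (X(O) = 4*(-1 - 5*(-1)) = 4*(-1 + 5) = 4*4 = 16)
(n + X(0))² = (-115 + 16)² = (-99)² = 9801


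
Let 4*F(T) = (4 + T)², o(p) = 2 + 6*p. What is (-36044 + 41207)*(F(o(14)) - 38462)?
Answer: -188124231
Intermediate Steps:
F(T) = (4 + T)²/4
(-36044 + 41207)*(F(o(14)) - 38462) = (-36044 + 41207)*((4 + (2 + 6*14))²/4 - 38462) = 5163*((4 + (2 + 84))²/4 - 38462) = 5163*((4 + 86)²/4 - 38462) = 5163*((¼)*90² - 38462) = 5163*((¼)*8100 - 38462) = 5163*(2025 - 38462) = 5163*(-36437) = -188124231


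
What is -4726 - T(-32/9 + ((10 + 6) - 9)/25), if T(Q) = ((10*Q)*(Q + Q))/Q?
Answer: -209722/45 ≈ -4660.5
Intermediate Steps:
T(Q) = 20*Q (T(Q) = ((10*Q)*(2*Q))/Q = (20*Q²)/Q = 20*Q)
-4726 - T(-32/9 + ((10 + 6) - 9)/25) = -4726 - 20*(-32/9 + ((10 + 6) - 9)/25) = -4726 - 20*(-32*⅑ + (16 - 9)*(1/25)) = -4726 - 20*(-32/9 + 7*(1/25)) = -4726 - 20*(-32/9 + 7/25) = -4726 - 20*(-737)/225 = -4726 - 1*(-2948/45) = -4726 + 2948/45 = -209722/45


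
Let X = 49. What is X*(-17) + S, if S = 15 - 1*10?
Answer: -828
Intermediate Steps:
S = 5 (S = 15 - 10 = 5)
X*(-17) + S = 49*(-17) + 5 = -833 + 5 = -828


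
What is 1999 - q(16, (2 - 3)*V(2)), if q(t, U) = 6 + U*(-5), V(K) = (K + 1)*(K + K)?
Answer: 1933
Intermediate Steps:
V(K) = 2*K*(1 + K) (V(K) = (1 + K)*(2*K) = 2*K*(1 + K))
q(t, U) = 6 - 5*U
1999 - q(16, (2 - 3)*V(2)) = 1999 - (6 - 5*(2 - 3)*2*2*(1 + 2)) = 1999 - (6 - (-5)*2*2*3) = 1999 - (6 - (-5)*12) = 1999 - (6 - 5*(-12)) = 1999 - (6 + 60) = 1999 - 1*66 = 1999 - 66 = 1933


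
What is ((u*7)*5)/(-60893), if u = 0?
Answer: 0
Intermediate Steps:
((u*7)*5)/(-60893) = ((0*7)*5)/(-60893) = (0*5)*(-1/60893) = 0*(-1/60893) = 0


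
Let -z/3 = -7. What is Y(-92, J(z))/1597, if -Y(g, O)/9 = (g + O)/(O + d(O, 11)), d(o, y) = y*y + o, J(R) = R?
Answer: 639/260311 ≈ 0.0024548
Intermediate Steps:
z = 21 (z = -3*(-7) = 21)
d(o, y) = o + y² (d(o, y) = y² + o = o + y²)
Y(g, O) = -9*(O + g)/(121 + 2*O) (Y(g, O) = -9*(g + O)/(O + (O + 11²)) = -9*(O + g)/(O + (O + 121)) = -9*(O + g)/(O + (121 + O)) = -9*(O + g)/(121 + 2*O))
Y(-92, J(z))/1597 = (9*(-1*21 - 1*(-92))/(121 + 2*21))/1597 = (9*(-21 + 92)/(121 + 42))*(1/1597) = (9*71/163)*(1/1597) = (9*(1/163)*71)*(1/1597) = (639/163)*(1/1597) = 639/260311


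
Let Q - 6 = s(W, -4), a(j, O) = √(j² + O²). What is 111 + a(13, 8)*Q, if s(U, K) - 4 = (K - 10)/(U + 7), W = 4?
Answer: 111 + 96*√233/11 ≈ 244.22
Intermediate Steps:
s(U, K) = 4 + (-10 + K)/(7 + U) (s(U, K) = 4 + (K - 10)/(U + 7) = 4 + (-10 + K)/(7 + U))
a(j, O) = √(O² + j²)
Q = 96/11 (Q = 6 + (18 - 4 + 4*4)/(7 + 4) = 6 + (18 - 4 + 16)/11 = 6 + (1/11)*30 = 6 + 30/11 = 96/11 ≈ 8.7273)
111 + a(13, 8)*Q = 111 + √(8² + 13²)*(96/11) = 111 + √(64 + 169)*(96/11) = 111 + √233*(96/11) = 111 + 96*√233/11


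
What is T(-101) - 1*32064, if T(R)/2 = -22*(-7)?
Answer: -31756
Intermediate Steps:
T(R) = 308 (T(R) = 2*(-22*(-7)) = 2*154 = 308)
T(-101) - 1*32064 = 308 - 1*32064 = 308 - 32064 = -31756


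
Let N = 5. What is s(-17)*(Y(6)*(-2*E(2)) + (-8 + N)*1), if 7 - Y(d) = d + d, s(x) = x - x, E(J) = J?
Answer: 0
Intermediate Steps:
s(x) = 0
Y(d) = 7 - 2*d (Y(d) = 7 - (d + d) = 7 - 2*d)
s(-17)*(Y(6)*(-2*E(2)) + (-8 + N)*1) = 0*((7 - 2*6)*(-2*2) + (-8 + 5)*1) = 0*((7 - 12)*(-4) - 3*1) = 0*(-5*(-4) - 3) = 0*(20 - 3) = 0*17 = 0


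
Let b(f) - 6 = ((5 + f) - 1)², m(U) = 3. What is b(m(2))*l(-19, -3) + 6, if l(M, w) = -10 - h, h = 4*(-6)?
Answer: 776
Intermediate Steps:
h = -24
b(f) = 6 + (4 + f)² (b(f) = 6 + ((5 + f) - 1)² = 6 + (4 + f)²)
l(M, w) = 14 (l(M, w) = -10 - 1*(-24) = -10 + 24 = 14)
b(m(2))*l(-19, -3) + 6 = (6 + (4 + 3)²)*14 + 6 = (6 + 7²)*14 + 6 = (6 + 49)*14 + 6 = 55*14 + 6 = 770 + 6 = 776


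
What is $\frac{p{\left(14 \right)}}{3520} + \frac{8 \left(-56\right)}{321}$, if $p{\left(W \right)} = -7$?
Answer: $- \frac{1579207}{1129920} \approx -1.3976$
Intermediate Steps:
$\frac{p{\left(14 \right)}}{3520} + \frac{8 \left(-56\right)}{321} = - \frac{7}{3520} + \frac{8 \left(-56\right)}{321} = \left(-7\right) \frac{1}{3520} - \frac{448}{321} = - \frac{7}{3520} - \frac{448}{321} = - \frac{1579207}{1129920}$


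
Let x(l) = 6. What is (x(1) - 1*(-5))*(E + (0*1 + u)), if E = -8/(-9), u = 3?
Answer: 385/9 ≈ 42.778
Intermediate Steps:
E = 8/9 (E = -8*(-⅑) = 8/9 ≈ 0.88889)
(x(1) - 1*(-5))*(E + (0*1 + u)) = (6 - 1*(-5))*(8/9 + (0*1 + 3)) = (6 + 5)*(8/9 + (0 + 3)) = 11*(8/9 + 3) = 11*(35/9) = 385/9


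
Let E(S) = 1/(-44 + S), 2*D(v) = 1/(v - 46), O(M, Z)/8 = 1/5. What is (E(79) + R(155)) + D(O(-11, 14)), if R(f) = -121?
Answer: -1880071/15540 ≈ -120.98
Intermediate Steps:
O(M, Z) = 8/5
D(v) = 1/(2*(-46 + v)) (D(v) = 1/(2*(v - 46)) = 1/(2*(-46 + v)))
(E(79) + R(155)) + D(O(-11, 14)) = (1/(-44 + 79) - 121) + 1/(2*(-46 + 8/5)) = (1/35 - 121) + 1/(2*(-222/5)) = (1/35 - 121) + (1/2)*(-5/222) = -4234/35 - 5/444 = -1880071/15540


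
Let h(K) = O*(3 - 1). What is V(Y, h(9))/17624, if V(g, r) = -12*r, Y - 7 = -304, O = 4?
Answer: -12/2203 ≈ -0.0054471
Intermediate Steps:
Y = -297 (Y = 7 - 304 = -297)
h(K) = 8 (h(K) = 4*(3 - 1) = 4*2 = 8)
V(Y, h(9))/17624 = -12*8/17624 = -96*1/17624 = -12/2203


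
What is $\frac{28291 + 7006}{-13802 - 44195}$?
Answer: $- \frac{35297}{57997} \approx -0.6086$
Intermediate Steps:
$\frac{28291 + 7006}{-13802 - 44195} = \frac{35297}{-57997} = 35297 \left(- \frac{1}{57997}\right) = - \frac{35297}{57997}$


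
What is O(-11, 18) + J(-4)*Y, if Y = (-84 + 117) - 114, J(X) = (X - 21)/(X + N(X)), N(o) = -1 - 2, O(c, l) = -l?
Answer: -2151/7 ≈ -307.29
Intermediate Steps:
N(o) = -3
J(X) = (-21 + X)/(-3 + X) (J(X) = (X - 21)/(X - 3) = (-21 + X)/(-3 + X))
Y = -81 (Y = 33 - 114 = -81)
O(-11, 18) + J(-4)*Y = -1*18 + ((-21 - 4)/(-3 - 4))*(-81) = -18 + (-25/(-7))*(-81) = -18 - ⅐*(-25)*(-81) = -18 + (25/7)*(-81) = -18 - 2025/7 = -2151/7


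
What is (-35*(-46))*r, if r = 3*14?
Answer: 67620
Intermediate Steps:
r = 42
(-35*(-46))*r = -35*(-46)*42 = 1610*42 = 67620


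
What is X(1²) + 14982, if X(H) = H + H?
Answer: 14984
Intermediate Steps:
X(H) = 2*H
X(1²) + 14982 = 2*1² + 14982 = 2*1 + 14982 = 2 + 14982 = 14984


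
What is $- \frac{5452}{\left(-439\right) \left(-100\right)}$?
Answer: $- \frac{1363}{10975} \approx -0.12419$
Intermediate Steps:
$- \frac{5452}{\left(-439\right) \left(-100\right)} = - \frac{5452}{43900} = \left(-5452\right) \frac{1}{43900} = - \frac{1363}{10975}$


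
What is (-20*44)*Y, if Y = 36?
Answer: -31680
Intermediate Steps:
(-20*44)*Y = -20*44*36 = -880*36 = -31680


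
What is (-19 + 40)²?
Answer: 441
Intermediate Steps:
(-19 + 40)² = 21² = 441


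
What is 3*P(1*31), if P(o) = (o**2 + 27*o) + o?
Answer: 5487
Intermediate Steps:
P(o) = o**2 + 28*o
3*P(1*31) = 3*((1*31)*(28 + 1*31)) = 3*(31*(28 + 31)) = 3*(31*59) = 3*1829 = 5487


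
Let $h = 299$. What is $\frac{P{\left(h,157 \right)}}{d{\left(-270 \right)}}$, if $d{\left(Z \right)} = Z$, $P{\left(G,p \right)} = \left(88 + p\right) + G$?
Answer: $- \frac{272}{135} \approx -2.0148$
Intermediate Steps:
$P{\left(G,p \right)} = 88 + G + p$
$\frac{P{\left(h,157 \right)}}{d{\left(-270 \right)}} = \frac{88 + 299 + 157}{-270} = 544 \left(- \frac{1}{270}\right) = - \frac{272}{135}$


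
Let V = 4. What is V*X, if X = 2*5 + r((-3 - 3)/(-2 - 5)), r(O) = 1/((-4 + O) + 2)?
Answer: 73/2 ≈ 36.500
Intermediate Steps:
r(O) = 1/(-2 + O)
X = 73/8 (X = 2*5 + 1/(-2 + (-3 - 3)/(-2 - 5)) = 10 + 1/(-2 - 6/(-7)) = 10 + 1/(-2 - 6*(-1/7)) = 10 + 1/(-2 + 6/7) = 10 + 1/(-8/7) = 10 - 7/8 = 73/8 ≈ 9.1250)
V*X = 4*(73/8) = 73/2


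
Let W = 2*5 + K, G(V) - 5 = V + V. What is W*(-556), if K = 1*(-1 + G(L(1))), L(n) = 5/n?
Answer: -13344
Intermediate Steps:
G(V) = 5 + 2*V (G(V) = 5 + (V + V) = 5 + 2*V)
K = 14 (K = 1*(-1 + (5 + 2*(5/1))) = 1*(-1 + (5 + 2*(5*1))) = 1*(-1 + (5 + 2*5)) = 1*(-1 + (5 + 10)) = 1*(-1 + 15) = 1*14 = 14)
W = 24 (W = 2*5 + 14 = 10 + 14 = 24)
W*(-556) = 24*(-556) = -13344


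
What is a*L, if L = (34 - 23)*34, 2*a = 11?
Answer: 2057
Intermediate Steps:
a = 11/2 (a = (½)*11 = 11/2 ≈ 5.5000)
L = 374 (L = 11*34 = 374)
a*L = (11/2)*374 = 2057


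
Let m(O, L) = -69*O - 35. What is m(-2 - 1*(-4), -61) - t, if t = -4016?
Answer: 3843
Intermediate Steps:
m(O, L) = -35 - 69*O
m(-2 - 1*(-4), -61) - t = (-35 - 69*(-2 - 1*(-4))) - 1*(-4016) = (-35 - 69*(-2 + 4)) + 4016 = (-35 - 69*2) + 4016 = (-35 - 138) + 4016 = -173 + 4016 = 3843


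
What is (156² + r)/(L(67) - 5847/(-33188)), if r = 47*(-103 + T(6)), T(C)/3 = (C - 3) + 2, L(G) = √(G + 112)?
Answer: -38810047200/1951724467 + 220288668800*√179/1951724467 ≈ 1490.2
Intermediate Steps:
L(G) = √(112 + G)
T(C) = -3 + 3*C (T(C) = 3*((C - 3) + 2) = 3*((-3 + C) + 2) = 3*(-1 + C) = -3 + 3*C)
r = -4136 (r = 47*(-103 + (-3 + 3*6)) = 47*(-103 + (-3 + 18)) = 47*(-103 + 15) = 47*(-88) = -4136)
(156² + r)/(L(67) - 5847/(-33188)) = (156² - 4136)/(√(112 + 67) - 5847/(-33188)) = (24336 - 4136)/(√179 - 5847*(-1/33188)) = 20200/(√179 + 5847/33188) = 20200/(5847/33188 + √179)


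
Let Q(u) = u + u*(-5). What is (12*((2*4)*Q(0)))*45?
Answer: 0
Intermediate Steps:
Q(u) = -4*u (Q(u) = u - 5*u = -4*u)
(12*((2*4)*Q(0)))*45 = (12*((2*4)*(-4*0)))*45 = (12*(8*0))*45 = (12*0)*45 = 0*45 = 0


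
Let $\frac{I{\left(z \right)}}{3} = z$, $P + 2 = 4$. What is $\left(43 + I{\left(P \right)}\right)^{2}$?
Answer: $2401$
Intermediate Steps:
$P = 2$ ($P = -2 + 4 = 2$)
$I{\left(z \right)} = 3 z$
$\left(43 + I{\left(P \right)}\right)^{2} = \left(43 + 3 \cdot 2\right)^{2} = \left(43 + 6\right)^{2} = 49^{2} = 2401$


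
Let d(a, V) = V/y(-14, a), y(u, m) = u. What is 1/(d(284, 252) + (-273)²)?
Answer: 1/74511 ≈ 1.3421e-5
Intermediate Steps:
d(a, V) = -V/14 (d(a, V) = V/(-14) = V*(-1/14) = -V/14)
1/(d(284, 252) + (-273)²) = 1/(-1/14*252 + (-273)²) = 1/(-18 + 74529) = 1/74511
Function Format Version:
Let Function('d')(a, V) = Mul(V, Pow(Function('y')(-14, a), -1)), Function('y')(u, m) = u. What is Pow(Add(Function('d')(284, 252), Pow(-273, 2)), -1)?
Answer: Rational(1, 74511) ≈ 1.3421e-5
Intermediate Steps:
Function('d')(a, V) = Mul(Rational(-1, 14), V) (Function('d')(a, V) = Mul(V, Pow(-14, -1)) = Mul(V, Rational(-1, 14)) = Mul(Rational(-1, 14), V))
Pow(Add(Function('d')(284, 252), Pow(-273, 2)), -1) = Pow(Add(Mul(Rational(-1, 14), 252), Pow(-273, 2)), -1) = Pow(Add(-18, 74529), -1) = Pow(74511, -1) = Rational(1, 74511)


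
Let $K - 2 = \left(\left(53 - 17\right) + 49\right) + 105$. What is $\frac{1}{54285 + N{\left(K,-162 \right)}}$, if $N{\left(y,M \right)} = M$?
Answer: $\frac{1}{54123} \approx 1.8476 \cdot 10^{-5}$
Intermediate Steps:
$K = 192$ ($K = 2 + \left(\left(\left(53 - 17\right) + 49\right) + 105\right) = 2 + \left(\left(36 + 49\right) + 105\right) = 2 + \left(85 + 105\right) = 2 + 190 = 192$)
$\frac{1}{54285 + N{\left(K,-162 \right)}} = \frac{1}{54285 - 162} = \frac{1}{54123}$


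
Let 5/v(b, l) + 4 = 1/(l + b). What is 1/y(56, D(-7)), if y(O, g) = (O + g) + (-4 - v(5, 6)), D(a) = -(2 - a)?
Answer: 43/1904 ≈ 0.022584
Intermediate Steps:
v(b, l) = 5/(-4 + 1/(b + l)) (v(b, l) = 5/(-4 + 1/(l + b)) = 5/(-4 + 1/(b + l)))
D(a) = -2 + a
y(O, g) = -117/43 + O + g (y(O, g) = (O + g) + (-4 - 5*(-1*5 - 1*6)/(-1 + 4*5 + 4*6)) = (O + g) + (-4 - 5*(-5 - 6)/(-1 + 20 + 24)) = (O + g) + (-4 - 5*(-11)/43) = (O + g) + (-4 - 1*(-55/43)) = (O + g) + (-4 + 55/43) = (O + g) - 117/43 = -117/43 + O + g)
1/y(56, D(-7)) = 1/(-117/43 + 56 + (-2 - 7)) = 1/(-117/43 + 56 - 9) = 1/(1904/43) = 43/1904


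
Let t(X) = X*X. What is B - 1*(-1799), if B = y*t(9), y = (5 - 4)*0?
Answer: 1799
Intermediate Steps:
t(X) = X²
y = 0 (y = 1*0 = 0)
B = 0 (B = 0*9² = 0*81 = 0)
B - 1*(-1799) = 0 - 1*(-1799) = 0 + 1799 = 1799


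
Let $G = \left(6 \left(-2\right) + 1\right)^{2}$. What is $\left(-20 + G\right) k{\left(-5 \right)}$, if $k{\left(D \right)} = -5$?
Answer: $-505$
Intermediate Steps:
$G = 121$ ($G = \left(-12 + 1\right)^{2} = \left(-11\right)^{2} = 121$)
$\left(-20 + G\right) k{\left(-5 \right)} = \left(-20 + 121\right) \left(-5\right) = 101 \left(-5\right) = -505$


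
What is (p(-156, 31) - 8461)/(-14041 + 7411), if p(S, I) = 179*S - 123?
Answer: 18254/3315 ≈ 5.5065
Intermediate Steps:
p(S, I) = -123 + 179*S
(p(-156, 31) - 8461)/(-14041 + 7411) = ((-123 + 179*(-156)) - 8461)/(-14041 + 7411) = ((-123 - 27924) - 8461)/(-6630) = (-28047 - 8461)*(-1/6630) = -36508*(-1/6630) = 18254/3315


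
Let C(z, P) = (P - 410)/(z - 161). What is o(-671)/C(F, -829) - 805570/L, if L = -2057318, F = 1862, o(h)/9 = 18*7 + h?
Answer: 408715128310/60690881 ≈ 6734.4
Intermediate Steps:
o(h) = 1134 + 9*h (o(h) = 9*(18*7 + h) = 9*(126 + h) = 1134 + 9*h)
C(z, P) = (-410 + P)/(-161 + z)
o(-671)/C(F, -829) - 805570/L = (1134 + 9*(-671))/(((-410 - 829)/(-161 + 1862))) - 805570/(-2057318) = (1134 - 6039)/((-1239/1701)) - 805570*(-1/2057318) = -4905/((1/1701)*(-1239)) + 402785/1028659 = -4905/(-59/81) + 402785/1028659 = -4905*(-81/59) + 402785/1028659 = 397305/59 + 402785/1028659 = 408715128310/60690881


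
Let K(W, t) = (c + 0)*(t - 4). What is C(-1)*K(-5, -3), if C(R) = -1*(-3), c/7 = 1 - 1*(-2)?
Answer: -441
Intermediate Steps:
c = 21 (c = 7*(1 - 1*(-2)) = 7*(1 + 2) = 7*3 = 21)
C(R) = 3
K(W, t) = -84 + 21*t (K(W, t) = (21 + 0)*(t - 4) = 21*(-4 + t) = -84 + 21*t)
C(-1)*K(-5, -3) = 3*(-84 + 21*(-3)) = 3*(-84 - 63) = 3*(-147) = -441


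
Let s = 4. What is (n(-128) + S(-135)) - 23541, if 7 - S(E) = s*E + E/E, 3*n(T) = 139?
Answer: -68846/3 ≈ -22949.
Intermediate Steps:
n(T) = 139/3 (n(T) = (⅓)*139 = 139/3)
S(E) = 6 - 4*E (S(E) = 7 - (4*E + E/E) = 7 - (4*E + 1) = 7 - (1 + 4*E) = 7 + (-1 - 4*E) = 6 - 4*E)
(n(-128) + S(-135)) - 23541 = (139/3 + (6 - 4*(-135))) - 23541 = (139/3 + (6 + 540)) - 23541 = (139/3 + 546) - 23541 = 1777/3 - 23541 = -68846/3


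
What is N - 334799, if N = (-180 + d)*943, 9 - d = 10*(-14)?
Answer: -364032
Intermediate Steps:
d = 149 (d = 9 - 10*(-14) = 9 - 1*(-140) = 9 + 140 = 149)
N = -29233 (N = (-180 + 149)*943 = -31*943 = -29233)
N - 334799 = -29233 - 334799 = -364032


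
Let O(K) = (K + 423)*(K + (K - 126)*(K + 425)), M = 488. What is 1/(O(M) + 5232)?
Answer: 1/301540766 ≈ 3.3163e-9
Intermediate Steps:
O(K) = (423 + K)*(K + (-126 + K)*(425 + K))
1/(O(M) + 5232) = 1/((-22651650 + 488³ + 723*488² + 73350*488) + 5232) = 1/((-22651650 + 116214272 + 723*238144 + 35794800) + 5232) = 1/((-22651650 + 116214272 + 172178112 + 35794800) + 5232) = 1/(301535534 + 5232) = 1/301540766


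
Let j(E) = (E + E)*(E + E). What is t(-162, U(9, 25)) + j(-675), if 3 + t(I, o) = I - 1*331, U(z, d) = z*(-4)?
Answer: 1822004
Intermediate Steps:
U(z, d) = -4*z
j(E) = 4*E² (j(E) = (2*E)*(2*E) = 4*E²)
t(I, o) = -334 + I (t(I, o) = -3 + (I - 1*331) = -3 + (I - 331) = -3 + (-331 + I) = -334 + I)
t(-162, U(9, 25)) + j(-675) = (-334 - 162) + 4*(-675)² = -496 + 4*455625 = -496 + 1822500 = 1822004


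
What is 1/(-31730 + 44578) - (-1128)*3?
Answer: 43477633/12848 ≈ 3384.0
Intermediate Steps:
1/(-31730 + 44578) - (-1128)*3 = 1/12848 - 1*(-3384) = 1/12848 + 3384 = 43477633/12848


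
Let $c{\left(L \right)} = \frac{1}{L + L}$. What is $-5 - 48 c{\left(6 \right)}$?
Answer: $-9$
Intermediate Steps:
$c{\left(L \right)} = \frac{1}{2 L}$
$-5 - 48 c{\left(6 \right)} = -5 - 48 \frac{1}{2 \cdot 6} = -5 - 48 \cdot \frac{1}{2} \cdot \frac{1}{6} = -5 - 4 = -9$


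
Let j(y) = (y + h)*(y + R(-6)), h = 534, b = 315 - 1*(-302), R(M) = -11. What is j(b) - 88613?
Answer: 608893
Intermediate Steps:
b = 617 (b = 315 + 302 = 617)
j(y) = (-11 + y)*(534 + y) (j(y) = (y + 534)*(y - 11) = (534 + y)*(-11 + y) = (-11 + y)*(534 + y))
j(b) - 88613 = (-5874 + 617² + 523*617) - 88613 = (-5874 + 380689 + 322691) - 88613 = 697506 - 88613 = 608893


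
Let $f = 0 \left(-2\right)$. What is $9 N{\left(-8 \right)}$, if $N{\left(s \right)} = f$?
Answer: $0$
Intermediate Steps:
$f = 0$
$N{\left(s \right)} = 0$
$9 N{\left(-8 \right)} = 9 \cdot 0 = 0$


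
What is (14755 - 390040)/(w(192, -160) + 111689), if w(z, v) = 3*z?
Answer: -75057/22453 ≈ -3.3428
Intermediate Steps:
(14755 - 390040)/(w(192, -160) + 111689) = (14755 - 390040)/(3*192 + 111689) = -375285/(576 + 111689) = -375285/112265 = -375285*1/112265 = -75057/22453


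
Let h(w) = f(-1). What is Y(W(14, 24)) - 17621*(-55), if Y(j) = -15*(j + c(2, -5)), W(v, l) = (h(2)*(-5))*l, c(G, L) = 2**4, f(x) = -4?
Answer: 961715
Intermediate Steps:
h(w) = -4
c(G, L) = 16
W(v, l) = 20*l (W(v, l) = (-4*(-5))*l = 20*l)
Y(j) = -240 - 15*j (Y(j) = -15*(j + 16) = -15*(16 + j) = -240 - 15*j)
Y(W(14, 24)) - 17621*(-55) = (-240 - 300*24) - 17621*(-55) = (-240 - 15*480) - 1*(-969155) = (-240 - 7200) + 969155 = -7440 + 969155 = 961715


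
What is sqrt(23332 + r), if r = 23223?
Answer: sqrt(46555) ≈ 215.77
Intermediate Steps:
sqrt(23332 + r) = sqrt(23332 + 23223) = sqrt(46555)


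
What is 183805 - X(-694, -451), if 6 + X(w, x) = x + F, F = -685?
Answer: 184947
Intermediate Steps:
X(w, x) = -691 + x (X(w, x) = -6 + (x - 685) = -6 + (-685 + x) = -691 + x)
183805 - X(-694, -451) = 183805 - (-691 - 451) = 183805 - 1*(-1142) = 183805 + 1142 = 184947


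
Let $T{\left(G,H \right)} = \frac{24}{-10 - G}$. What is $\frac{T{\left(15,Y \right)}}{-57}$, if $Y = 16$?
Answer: $\frac{8}{475} \approx 0.016842$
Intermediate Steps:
$\frac{T{\left(15,Y \right)}}{-57} = \frac{\left(-24\right) \frac{1}{10 + 15}}{-57} = - \frac{\left(-24\right) \frac{1}{25}}{57} = \left(- \frac{1}{57}\right) \left(- \frac{24}{25}\right) = \frac{8}{475}$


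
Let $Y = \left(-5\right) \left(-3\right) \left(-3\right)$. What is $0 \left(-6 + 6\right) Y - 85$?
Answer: $-85$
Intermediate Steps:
$Y = -45$ ($Y = 15 \left(-3\right) = -45$)
$0 \left(-6 + 6\right) Y - 85 = 0 \left(-6 + 6\right) \left(-45\right) - 85 = 0 \cdot 0 \left(-45\right) - 85 = 0 \left(-45\right) - 85 = 0 - 85 = -85$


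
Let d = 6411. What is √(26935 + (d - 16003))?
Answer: 3*√1927 ≈ 131.69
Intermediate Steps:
√(26935 + (d - 16003)) = √(26935 + (6411 - 16003)) = √(26935 - 9592) = √17343 = 3*√1927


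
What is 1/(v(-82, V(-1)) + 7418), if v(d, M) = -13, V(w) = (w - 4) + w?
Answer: 1/7405 ≈ 0.00013504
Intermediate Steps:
V(w) = -4 + 2*w (V(w) = (-4 + w) + w = -4 + 2*w)
1/(v(-82, V(-1)) + 7418) = 1/(-13 + 7418) = 1/7405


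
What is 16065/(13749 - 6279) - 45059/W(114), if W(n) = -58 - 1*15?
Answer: 7505855/12118 ≈ 619.40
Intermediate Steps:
W(n) = -73 (W(n) = -58 - 15 = -73)
16065/(13749 - 6279) - 45059/W(114) = 16065/(13749 - 6279) - 45059/(-73) = 16065/7470 - 45059*(-1/73) = 16065*(1/7470) + 45059/73 = 357/166 + 45059/73 = 7505855/12118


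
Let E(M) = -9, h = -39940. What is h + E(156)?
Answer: -39949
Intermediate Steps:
h + E(156) = -39940 - 9 = -39949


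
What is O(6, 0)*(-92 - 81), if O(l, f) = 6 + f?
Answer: -1038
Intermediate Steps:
O(6, 0)*(-92 - 81) = (6 + 0)*(-92 - 81) = 6*(-173) = -1038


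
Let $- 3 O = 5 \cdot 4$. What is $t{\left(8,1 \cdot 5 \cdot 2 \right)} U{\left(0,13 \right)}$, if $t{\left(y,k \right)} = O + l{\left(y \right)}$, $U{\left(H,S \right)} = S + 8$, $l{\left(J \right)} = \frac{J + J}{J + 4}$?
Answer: $-112$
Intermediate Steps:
$l{\left(J \right)} = \frac{2 J}{4 + J}$
$U{\left(H,S \right)} = 8 + S$
$O = - \frac{20}{3}$ ($O = - \frac{5 \cdot 4}{3} = \left(- \frac{1}{3}\right) 20 = - \frac{20}{3} \approx -6.6667$)
$t{\left(y,k \right)} = - \frac{20}{3} + \frac{2 y}{4 + y}$
$t{\left(8,1 \cdot 5 \cdot 2 \right)} U{\left(0,13 \right)} = \frac{2 \left(-40 - 56\right)}{3 \left(4 + 8\right)} \left(8 + 13\right) = \frac{2 \left(-40 - 56\right)}{3 \cdot 12} \cdot 21 = \frac{2}{3} \cdot \frac{1}{12} \left(-96\right) 21 = \left(- \frac{16}{3}\right) 21 = -112$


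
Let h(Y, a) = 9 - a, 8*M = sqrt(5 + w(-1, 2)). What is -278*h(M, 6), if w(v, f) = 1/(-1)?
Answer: -834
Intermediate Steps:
w(v, f) = -1
M = 1/4 (M = sqrt(5 - 1)/8 = sqrt(4)/8 = (1/8)*2 = 1/4 ≈ 0.25000)
-278*h(M, 6) = -278*(9 - 1*6) = -278*(9 - 6) = -278*3 = -834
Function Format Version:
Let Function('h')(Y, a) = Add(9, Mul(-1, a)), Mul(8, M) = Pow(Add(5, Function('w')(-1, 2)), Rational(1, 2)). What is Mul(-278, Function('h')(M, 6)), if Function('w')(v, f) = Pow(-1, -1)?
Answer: -834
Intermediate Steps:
Function('w')(v, f) = -1
M = Rational(1, 4) (M = Mul(Rational(1, 8), Pow(Add(5, -1), Rational(1, 2))) = Mul(Rational(1, 8), Pow(4, Rational(1, 2))) = Mul(Rational(1, 8), 2) = Rational(1, 4) ≈ 0.25000)
Mul(-278, Function('h')(M, 6)) = Mul(-278, Add(9, Mul(-1, 6))) = Mul(-278, Add(9, -6)) = Mul(-278, 3) = -834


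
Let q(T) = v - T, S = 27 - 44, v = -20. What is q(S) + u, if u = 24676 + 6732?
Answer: 31405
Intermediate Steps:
S = -17
q(T) = -20 - T
u = 31408
q(S) + u = (-20 - 1*(-17)) + 31408 = (-20 + 17) + 31408 = -3 + 31408 = 31405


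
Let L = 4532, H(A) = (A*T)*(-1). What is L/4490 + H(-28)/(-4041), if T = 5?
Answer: 19694/20205 ≈ 0.97471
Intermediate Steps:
H(A) = -5*A (H(A) = (A*5)*(-1) = (5*A)*(-1) = -5*A)
L/4490 + H(-28)/(-4041) = 4532/4490 - 5*(-28)/(-4041) = 4532*(1/4490) + 140*(-1/4041) = 2266/2245 - 140/4041 = 19694/20205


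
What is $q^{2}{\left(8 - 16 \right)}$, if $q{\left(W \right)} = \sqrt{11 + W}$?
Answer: $3$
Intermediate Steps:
$q^{2}{\left(8 - 16 \right)} = \left(\sqrt{11 + \left(8 - 16\right)}\right)^{2} = \left(\sqrt{11 - 8}\right)^{2} = \left(\sqrt{3}\right)^{2} = 3$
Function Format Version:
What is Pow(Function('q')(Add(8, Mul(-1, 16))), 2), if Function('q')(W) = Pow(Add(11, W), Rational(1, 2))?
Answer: 3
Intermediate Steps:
Pow(Function('q')(Add(8, Mul(-1, 16))), 2) = Pow(Pow(Add(11, Add(8, Mul(-1, 16))), Rational(1, 2)), 2) = Pow(Pow(Add(11, Add(8, -16)), Rational(1, 2)), 2) = Pow(Pow(Add(11, -8), Rational(1, 2)), 2) = Pow(Pow(3, Rational(1, 2)), 2) = 3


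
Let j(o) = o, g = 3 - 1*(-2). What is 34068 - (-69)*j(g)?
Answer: 34413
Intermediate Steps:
g = 5 (g = 3 + 2 = 5)
34068 - (-69)*j(g) = 34068 - (-69)*5 = 34068 - 1*(-345) = 34068 + 345 = 34413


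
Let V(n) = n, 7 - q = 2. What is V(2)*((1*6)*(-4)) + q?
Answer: -43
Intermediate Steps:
q = 5 (q = 7 - 1*2 = 7 - 2 = 5)
V(2)*((1*6)*(-4)) + q = 2*((1*6)*(-4)) + 5 = 2*(6*(-4)) + 5 = 2*(-24) + 5 = -48 + 5 = -43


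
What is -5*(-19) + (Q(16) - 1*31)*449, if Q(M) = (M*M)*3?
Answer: 331008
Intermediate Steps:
Q(M) = 3*M² (Q(M) = M²*3 = 3*M²)
-5*(-19) + (Q(16) - 1*31)*449 = -5*(-19) + (3*16² - 1*31)*449 = 95 + (3*256 - 31)*449 = 95 + (768 - 31)*449 = 95 + 737*449 = 95 + 330913 = 331008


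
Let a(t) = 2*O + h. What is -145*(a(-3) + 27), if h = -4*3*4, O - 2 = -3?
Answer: 3335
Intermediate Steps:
O = -1 (O = 2 - 3 = -1)
h = -48 (h = -12*4 = -48)
a(t) = -50 (a(t) = 2*(-1) - 48 = -2 - 48 = -50)
-145*(a(-3) + 27) = -145*(-50 + 27) = -145*(-23) = 3335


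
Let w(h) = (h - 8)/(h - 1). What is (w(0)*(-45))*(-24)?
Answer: 8640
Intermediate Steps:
w(h) = (-8 + h)/(-1 + h)
(w(0)*(-45))*(-24) = (((-8 + 0)/(-1 + 0))*(-45))*(-24) = ((-8/(-1))*(-45))*(-24) = (-1*(-8)*(-45))*(-24) = (8*(-45))*(-24) = -360*(-24) = 8640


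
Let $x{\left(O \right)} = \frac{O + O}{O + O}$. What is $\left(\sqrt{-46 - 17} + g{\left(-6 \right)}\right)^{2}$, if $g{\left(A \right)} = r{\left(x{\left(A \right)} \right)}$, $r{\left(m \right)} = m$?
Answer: $-62 + 6 i \sqrt{7} \approx -62.0 + 15.875 i$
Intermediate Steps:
$x{\left(O \right)} = 1$ ($x{\left(O \right)} = \frac{2 O}{2 O} = 2 O \frac{1}{2 O} = 1$)
$g{\left(A \right)} = 1$
$\left(\sqrt{-46 - 17} + g{\left(-6 \right)}\right)^{2} = \left(\sqrt{-46 - 17} + 1\right)^{2} = \left(\sqrt{-63} + 1\right)^{2} = \left(3 i \sqrt{7} + 1\right)^{2} = \left(1 + 3 i \sqrt{7}\right)^{2}$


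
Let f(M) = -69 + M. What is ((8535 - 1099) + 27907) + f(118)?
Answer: 35392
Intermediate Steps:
((8535 - 1099) + 27907) + f(118) = ((8535 - 1099) + 27907) + (-69 + 118) = (7436 + 27907) + 49 = 35343 + 49 = 35392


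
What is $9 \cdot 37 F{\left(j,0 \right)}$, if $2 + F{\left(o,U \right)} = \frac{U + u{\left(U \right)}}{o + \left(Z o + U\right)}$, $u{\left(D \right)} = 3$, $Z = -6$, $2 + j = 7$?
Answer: $- \frac{17649}{25} \approx -705.96$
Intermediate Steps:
$j = 5$ ($j = -2 + 7 = 5$)
$F{\left(o,U \right)} = -2 + \frac{3 + U}{U - 5 o}$ ($F{\left(o,U \right)} = -2 + \frac{U + 3}{o + \left(- 6 o + U\right)} = -2 + \frac{3 + U}{o + \left(U - 6 o\right)} = -2 + \frac{3 + U}{U - 5 o}$)
$9 \cdot 37 F{\left(j,0 \right)} = 9 \cdot 37 \frac{3 - 0 + 10 \cdot 5}{0 - 25} = 333 \frac{3 + 0 + 50}{0 - 25} = 333 \frac{1}{-25} \cdot 53 = 333 \left(\left(- \frac{1}{25}\right) 53\right) = 333 \left(- \frac{53}{25}\right) = - \frac{17649}{25}$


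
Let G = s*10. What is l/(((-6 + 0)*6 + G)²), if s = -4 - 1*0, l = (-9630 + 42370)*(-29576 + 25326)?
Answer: -17393125/722 ≈ -24090.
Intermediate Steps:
l = -139145000 (l = 32740*(-4250) = -139145000)
s = -4 (s = -4 + 0 = -4)
G = -40 (G = -4*10 = -40)
l/(((-6 + 0)*6 + G)²) = -139145000/((-6 + 0)*6 - 40)² = -139145000/(-6*6 - 40)² = -139145000/(-36 - 40)² = -139145000/((-76)²) = -139145000/5776 = -139145000*1/5776 = -17393125/722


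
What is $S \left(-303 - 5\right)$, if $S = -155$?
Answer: $47740$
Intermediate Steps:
$S \left(-303 - 5\right) = - 155 \left(-303 - 5\right) = \left(-155\right) \left(-308\right) = 47740$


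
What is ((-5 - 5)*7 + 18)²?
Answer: 2704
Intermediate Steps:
((-5 - 5)*7 + 18)² = (-10*7 + 18)² = (-70 + 18)² = (-52)² = 2704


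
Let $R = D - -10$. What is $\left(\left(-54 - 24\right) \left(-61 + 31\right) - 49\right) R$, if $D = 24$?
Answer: $77894$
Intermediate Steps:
$R = 34$ ($R = 24 - -10 = 24 + 10 = 34$)
$\left(\left(-54 - 24\right) \left(-61 + 31\right) - 49\right) R = \left(\left(-54 - 24\right) \left(-61 + 31\right) - 49\right) 34 = \left(\left(-78\right) \left(-30\right) - 49\right) 34 = \left(2340 - 49\right) 34 = 2291 \cdot 34 = 77894$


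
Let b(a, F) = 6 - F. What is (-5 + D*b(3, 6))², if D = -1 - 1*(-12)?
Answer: 25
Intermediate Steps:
D = 11 (D = -1 + 12 = 11)
(-5 + D*b(3, 6))² = (-5 + 11*(6 - 1*6))² = (-5 + 11*(6 - 6))² = (-5 + 11*0)² = (-5 + 0)² = (-5)² = 25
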